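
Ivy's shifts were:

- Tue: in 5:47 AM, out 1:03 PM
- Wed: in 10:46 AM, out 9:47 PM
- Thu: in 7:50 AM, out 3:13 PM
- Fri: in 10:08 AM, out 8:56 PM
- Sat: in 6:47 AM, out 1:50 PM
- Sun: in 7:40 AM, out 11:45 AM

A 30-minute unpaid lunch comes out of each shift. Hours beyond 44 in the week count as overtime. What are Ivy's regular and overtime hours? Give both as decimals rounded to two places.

Regular 44.00 hours, overtime 0.60 hours

Tue: 5:47 AM–1:03 PM = 7 h 16 min; less 30 min break → 6 h 46 min
Wed: 10:46 AM–9:47 PM = 11 h 1 min; less 30 min break → 10 h 31 min
Thu: 7:50 AM–3:13 PM = 7 h 23 min; less 30 min break → 6 h 53 min
Fri: 10:08 AM–8:56 PM = 10 h 48 min; less 30 min break → 10 h 18 min
Sat: 6:47 AM–1:50 PM = 7 h 3 min; less 30 min break → 6 h 33 min
Sun: 7:40 AM–11:45 AM = 4 h 5 min; less 30 min break → 3 h 35 min
Total worked: 44 h 36 min = 44.60 h.
Threshold 44 h → overtime 0 h 36 min, regular 44 h 0 min.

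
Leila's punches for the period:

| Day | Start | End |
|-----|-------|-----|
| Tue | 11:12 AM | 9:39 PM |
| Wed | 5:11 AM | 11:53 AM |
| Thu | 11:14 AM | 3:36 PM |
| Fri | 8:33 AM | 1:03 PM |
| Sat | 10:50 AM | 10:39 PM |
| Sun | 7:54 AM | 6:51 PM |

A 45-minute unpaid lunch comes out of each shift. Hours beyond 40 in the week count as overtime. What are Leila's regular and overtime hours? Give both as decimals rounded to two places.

Regular 40.00 hours, overtime 4.28 hours

Tue: 11:12 AM–9:39 PM = 10 h 27 min; less 45 min break → 9 h 42 min
Wed: 5:11 AM–11:53 AM = 6 h 42 min; less 45 min break → 5 h 57 min
Thu: 11:14 AM–3:36 PM = 4 h 22 min; less 45 min break → 3 h 37 min
Fri: 8:33 AM–1:03 PM = 4 h 30 min; less 45 min break → 3 h 45 min
Sat: 10:50 AM–10:39 PM = 11 h 49 min; less 45 min break → 11 h 4 min
Sun: 7:54 AM–6:51 PM = 10 h 57 min; less 45 min break → 10 h 12 min
Total worked: 44 h 17 min = 44.28 h.
Threshold 40 h → overtime 4 h 17 min, regular 40 h 0 min.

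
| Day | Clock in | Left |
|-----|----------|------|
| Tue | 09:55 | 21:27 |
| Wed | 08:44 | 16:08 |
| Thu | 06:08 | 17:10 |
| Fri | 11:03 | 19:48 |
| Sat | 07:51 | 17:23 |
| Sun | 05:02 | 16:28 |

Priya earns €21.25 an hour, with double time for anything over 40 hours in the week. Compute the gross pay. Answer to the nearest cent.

€1686.54

Tue: 09:55–21:27 = 11 h 32 min
Wed: 08:44–16:08 = 7 h 24 min
Thu: 06:08–17:10 = 11 h 2 min
Fri: 11:03–19:48 = 8 h 45 min
Sat: 07:51–17:23 = 9 h 32 min
Sun: 05:02–16:28 = 11 h 26 min
Total worked: 59 h 41 min = 3581 min.
Regular 40 h 0 min = 2400 min at €21.25/h; overtime 19 h 41 min = 1181 min at €42.50/h.
Pay = (2400 × €21.25 + 1181 × €42.50) ÷ 60 = €1686.54.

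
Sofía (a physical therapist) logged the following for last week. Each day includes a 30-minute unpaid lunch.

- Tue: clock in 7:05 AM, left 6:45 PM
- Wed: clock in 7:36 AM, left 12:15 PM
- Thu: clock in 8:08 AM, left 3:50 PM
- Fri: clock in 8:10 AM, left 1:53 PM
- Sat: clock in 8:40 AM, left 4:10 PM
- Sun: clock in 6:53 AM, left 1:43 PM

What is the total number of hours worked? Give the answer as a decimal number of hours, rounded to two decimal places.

41.07 hours

Tue: 7:05 AM–6:45 PM = 11 h 40 min; less 30 min break → 11 h 10 min
Wed: 7:36 AM–12:15 PM = 4 h 39 min; less 30 min break → 4 h 9 min
Thu: 8:08 AM–3:50 PM = 7 h 42 min; less 30 min break → 7 h 12 min
Fri: 8:10 AM–1:53 PM = 5 h 43 min; less 30 min break → 5 h 13 min
Sat: 8:40 AM–4:10 PM = 7 h 30 min; less 30 min break → 7 h 0 min
Sun: 6:53 AM–1:43 PM = 6 h 50 min; less 30 min break → 6 h 20 min
Total: 11 h 10 min + 4 h 9 min + 7 h 12 min + 5 h 13 min + 7 h 0 min + 6 h 20 min = 41 h 4 min.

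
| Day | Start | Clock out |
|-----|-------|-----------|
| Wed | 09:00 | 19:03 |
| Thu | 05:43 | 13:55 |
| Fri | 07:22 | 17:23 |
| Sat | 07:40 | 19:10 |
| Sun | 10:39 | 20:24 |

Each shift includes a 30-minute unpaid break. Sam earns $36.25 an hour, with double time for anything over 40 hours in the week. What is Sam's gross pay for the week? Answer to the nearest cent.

Wed: 09:00–19:03 = 10 h 3 min; less 30 min break → 9 h 33 min
Thu: 05:43–13:55 = 8 h 12 min; less 30 min break → 7 h 42 min
Fri: 07:22–17:23 = 10 h 1 min; less 30 min break → 9 h 31 min
Sat: 07:40–19:10 = 11 h 30 min; less 30 min break → 11 h 0 min
Sun: 10:39–20:24 = 9 h 45 min; less 30 min break → 9 h 15 min
Total worked: 47 h 1 min = 2821 min.
Regular 40 h 0 min = 2400 min at $36.25/h; overtime 7 h 1 min = 421 min at $72.50/h.
Pay = (2400 × $36.25 + 421 × $72.50) ÷ 60 = $1958.71.

$1958.71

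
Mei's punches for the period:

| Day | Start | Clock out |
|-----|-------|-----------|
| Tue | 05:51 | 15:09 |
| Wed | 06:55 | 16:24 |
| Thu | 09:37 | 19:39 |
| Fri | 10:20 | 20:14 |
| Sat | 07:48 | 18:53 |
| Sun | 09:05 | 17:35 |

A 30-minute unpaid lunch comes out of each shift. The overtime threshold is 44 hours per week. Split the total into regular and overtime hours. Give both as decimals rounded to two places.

Tue: 05:51–15:09 = 9 h 18 min; less 30 min break → 8 h 48 min
Wed: 06:55–16:24 = 9 h 29 min; less 30 min break → 8 h 59 min
Thu: 09:37–19:39 = 10 h 2 min; less 30 min break → 9 h 32 min
Fri: 10:20–20:14 = 9 h 54 min; less 30 min break → 9 h 24 min
Sat: 07:48–18:53 = 11 h 5 min; less 30 min break → 10 h 35 min
Sun: 09:05–17:35 = 8 h 30 min; less 30 min break → 8 h 0 min
Total worked: 55 h 18 min = 55.30 h.
Threshold 44 h → overtime 11 h 18 min, regular 44 h 0 min.

Regular 44.00 hours, overtime 11.30 hours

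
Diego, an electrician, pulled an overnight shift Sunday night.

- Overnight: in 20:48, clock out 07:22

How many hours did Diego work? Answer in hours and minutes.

Overnight: 20:48 → midnight = 3 h 12 min; midnight → 07:22 = 7 h 22 min; span 10 h 34 min

10 h 34 min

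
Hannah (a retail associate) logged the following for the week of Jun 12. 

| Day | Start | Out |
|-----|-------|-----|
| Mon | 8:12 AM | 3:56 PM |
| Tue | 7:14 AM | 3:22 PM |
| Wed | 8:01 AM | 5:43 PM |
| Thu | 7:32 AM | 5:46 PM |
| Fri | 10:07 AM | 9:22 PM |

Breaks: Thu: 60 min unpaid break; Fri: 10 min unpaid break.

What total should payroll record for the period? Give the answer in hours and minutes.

Mon: 8:12 AM–3:56 PM = 7 h 44 min
Tue: 7:14 AM–3:22 PM = 8 h 8 min
Wed: 8:01 AM–5:43 PM = 9 h 42 min
Thu: 7:32 AM–5:46 PM = 10 h 14 min; less 60 min break → 9 h 14 min
Fri: 10:07 AM–9:22 PM = 11 h 15 min; less 10 min break → 11 h 5 min
Total: 7 h 44 min + 8 h 8 min + 9 h 42 min + 9 h 14 min + 11 h 5 min = 45 h 53 min.

45 h 53 min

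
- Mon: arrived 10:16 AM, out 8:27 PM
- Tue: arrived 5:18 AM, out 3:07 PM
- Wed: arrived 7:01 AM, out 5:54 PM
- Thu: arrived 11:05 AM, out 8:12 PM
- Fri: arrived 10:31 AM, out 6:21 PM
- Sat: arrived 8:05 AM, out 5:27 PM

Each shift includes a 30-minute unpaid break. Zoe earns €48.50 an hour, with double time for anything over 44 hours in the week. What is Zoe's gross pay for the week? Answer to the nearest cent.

Mon: 10:16 AM–8:27 PM = 10 h 11 min; less 30 min break → 9 h 41 min
Tue: 5:18 AM–3:07 PM = 9 h 49 min; less 30 min break → 9 h 19 min
Wed: 7:01 AM–5:54 PM = 10 h 53 min; less 30 min break → 10 h 23 min
Thu: 11:05 AM–8:12 PM = 9 h 7 min; less 30 min break → 8 h 37 min
Fri: 10:31 AM–6:21 PM = 7 h 50 min; less 30 min break → 7 h 20 min
Sat: 8:05 AM–5:27 PM = 9 h 22 min; less 30 min break → 8 h 52 min
Total worked: 54 h 12 min = 3252 min.
Regular 44 h 0 min = 2640 min at €48.50/h; overtime 10 h 12 min = 612 min at €97.00/h.
Pay = (2640 × €48.50 + 612 × €97.00) ÷ 60 = €3123.40.

€3123.40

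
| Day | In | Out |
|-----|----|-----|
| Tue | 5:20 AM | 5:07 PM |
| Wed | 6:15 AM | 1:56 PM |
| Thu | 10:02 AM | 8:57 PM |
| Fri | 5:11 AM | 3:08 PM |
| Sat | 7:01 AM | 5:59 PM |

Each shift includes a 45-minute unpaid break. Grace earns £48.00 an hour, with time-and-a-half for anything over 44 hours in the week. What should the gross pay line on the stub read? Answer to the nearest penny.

Tue: 5:20 AM–5:07 PM = 11 h 47 min; less 45 min break → 11 h 2 min
Wed: 6:15 AM–1:56 PM = 7 h 41 min; less 45 min break → 6 h 56 min
Thu: 10:02 AM–8:57 PM = 10 h 55 min; less 45 min break → 10 h 10 min
Fri: 5:11 AM–3:08 PM = 9 h 57 min; less 45 min break → 9 h 12 min
Sat: 7:01 AM–5:59 PM = 10 h 58 min; less 45 min break → 10 h 13 min
Total worked: 47 h 33 min = 2853 min.
Regular 44 h 0 min = 2640 min at £48.00/h; overtime 3 h 33 min = 213 min at £72.00/h.
Pay = (2640 × £48.00 + 213 × £72.00) ÷ 60 = £2367.60.

£2367.60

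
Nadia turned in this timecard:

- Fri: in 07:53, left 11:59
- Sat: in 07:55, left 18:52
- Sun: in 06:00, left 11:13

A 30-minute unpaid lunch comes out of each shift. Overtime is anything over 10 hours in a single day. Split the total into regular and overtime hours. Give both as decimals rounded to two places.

Regular 18.32 hours, overtime 0.45 hours

Fri: 07:53–11:59 = 4 h 6 min; less 30 min break → 3 h 36 min
Sat: 07:55–18:52 = 10 h 57 min; less 30 min break → 10 h 27 min
Sun: 06:00–11:13 = 5 h 13 min; less 30 min break → 4 h 43 min
Fri reg 3 h 36 min / OT 0 h 0 min; Sat reg 10 h 0 min / OT 0 h 27 min; Sun reg 4 h 43 min / OT 0 h 0 min.
Totals: regular 18 h 19 min, overtime 0 h 27 min.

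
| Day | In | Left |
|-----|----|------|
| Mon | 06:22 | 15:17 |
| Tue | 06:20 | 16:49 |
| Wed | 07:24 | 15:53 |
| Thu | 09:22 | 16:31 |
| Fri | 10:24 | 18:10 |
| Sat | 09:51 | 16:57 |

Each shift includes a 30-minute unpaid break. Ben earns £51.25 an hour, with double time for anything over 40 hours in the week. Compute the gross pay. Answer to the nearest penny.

£2757.25

Mon: 06:22–15:17 = 8 h 55 min; less 30 min break → 8 h 25 min
Tue: 06:20–16:49 = 10 h 29 min; less 30 min break → 9 h 59 min
Wed: 07:24–15:53 = 8 h 29 min; less 30 min break → 7 h 59 min
Thu: 09:22–16:31 = 7 h 9 min; less 30 min break → 6 h 39 min
Fri: 10:24–18:10 = 7 h 46 min; less 30 min break → 7 h 16 min
Sat: 09:51–16:57 = 7 h 6 min; less 30 min break → 6 h 36 min
Total worked: 46 h 54 min = 2814 min.
Regular 40 h 0 min = 2400 min at £51.25/h; overtime 6 h 54 min = 414 min at £102.50/h.
Pay = (2400 × £51.25 + 414 × £102.50) ÷ 60 = £2757.25.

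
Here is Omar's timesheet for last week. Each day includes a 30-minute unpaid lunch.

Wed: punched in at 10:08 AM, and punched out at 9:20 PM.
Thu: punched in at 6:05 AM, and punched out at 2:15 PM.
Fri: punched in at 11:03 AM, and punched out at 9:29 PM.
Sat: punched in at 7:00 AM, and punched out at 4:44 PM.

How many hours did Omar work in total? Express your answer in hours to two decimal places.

37.53 hours

Wed: 10:08 AM–9:20 PM = 11 h 12 min; less 30 min break → 10 h 42 min
Thu: 6:05 AM–2:15 PM = 8 h 10 min; less 30 min break → 7 h 40 min
Fri: 11:03 AM–9:29 PM = 10 h 26 min; less 30 min break → 9 h 56 min
Sat: 7:00 AM–4:44 PM = 9 h 44 min; less 30 min break → 9 h 14 min
Total: 10 h 42 min + 7 h 40 min + 9 h 56 min + 9 h 14 min = 37 h 32 min.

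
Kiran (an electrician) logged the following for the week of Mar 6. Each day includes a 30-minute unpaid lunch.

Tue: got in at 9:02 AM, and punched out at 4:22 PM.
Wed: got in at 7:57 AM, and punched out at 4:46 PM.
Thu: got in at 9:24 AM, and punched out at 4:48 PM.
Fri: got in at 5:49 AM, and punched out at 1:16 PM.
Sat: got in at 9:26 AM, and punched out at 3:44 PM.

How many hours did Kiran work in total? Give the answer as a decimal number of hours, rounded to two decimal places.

Tue: 9:02 AM–4:22 PM = 7 h 20 min; less 30 min break → 6 h 50 min
Wed: 7:57 AM–4:46 PM = 8 h 49 min; less 30 min break → 8 h 19 min
Thu: 9:24 AM–4:48 PM = 7 h 24 min; less 30 min break → 6 h 54 min
Fri: 5:49 AM–1:16 PM = 7 h 27 min; less 30 min break → 6 h 57 min
Sat: 9:26 AM–3:44 PM = 6 h 18 min; less 30 min break → 5 h 48 min
Total: 6 h 50 min + 8 h 19 min + 6 h 54 min + 6 h 57 min + 5 h 48 min = 34 h 48 min.

34.80 hours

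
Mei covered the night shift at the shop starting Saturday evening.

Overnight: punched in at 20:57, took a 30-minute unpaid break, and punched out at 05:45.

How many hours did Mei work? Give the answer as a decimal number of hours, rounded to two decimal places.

8.30 hours

Overnight: 20:57 → midnight = 3 h 3 min; midnight → 05:45 = 5 h 45 min; span 8 h 48 min; less 30 min break → 8 h 18 min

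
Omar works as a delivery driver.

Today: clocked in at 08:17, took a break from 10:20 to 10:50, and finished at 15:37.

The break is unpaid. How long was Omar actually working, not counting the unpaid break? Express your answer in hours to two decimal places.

Today: 08:17–15:37 = 7 h 20 min; less 30 min break → 6 h 50 min

6.83 hours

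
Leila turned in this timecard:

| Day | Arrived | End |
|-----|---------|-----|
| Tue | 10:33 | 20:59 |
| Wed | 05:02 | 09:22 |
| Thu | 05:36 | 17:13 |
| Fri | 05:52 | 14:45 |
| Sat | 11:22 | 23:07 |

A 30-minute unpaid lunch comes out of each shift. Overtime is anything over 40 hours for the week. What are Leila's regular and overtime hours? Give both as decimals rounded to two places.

Tue: 10:33–20:59 = 10 h 26 min; less 30 min break → 9 h 56 min
Wed: 05:02–09:22 = 4 h 20 min; less 30 min break → 3 h 50 min
Thu: 05:36–17:13 = 11 h 37 min; less 30 min break → 11 h 7 min
Fri: 05:52–14:45 = 8 h 53 min; less 30 min break → 8 h 23 min
Sat: 11:22–23:07 = 11 h 45 min; less 30 min break → 11 h 15 min
Total worked: 44 h 31 min = 44.52 h.
Threshold 40 h → overtime 4 h 31 min, regular 40 h 0 min.

Regular 40.00 hours, overtime 4.52 hours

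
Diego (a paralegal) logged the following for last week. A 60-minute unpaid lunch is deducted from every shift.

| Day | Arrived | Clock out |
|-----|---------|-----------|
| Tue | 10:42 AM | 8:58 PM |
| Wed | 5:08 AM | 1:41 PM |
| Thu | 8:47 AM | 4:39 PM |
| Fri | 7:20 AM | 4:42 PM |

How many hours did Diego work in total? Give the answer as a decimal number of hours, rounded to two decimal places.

32.05 hours

Tue: 10:42 AM–8:58 PM = 10 h 16 min; less 60 min break → 9 h 16 min
Wed: 5:08 AM–1:41 PM = 8 h 33 min; less 60 min break → 7 h 33 min
Thu: 8:47 AM–4:39 PM = 7 h 52 min; less 60 min break → 6 h 52 min
Fri: 7:20 AM–4:42 PM = 9 h 22 min; less 60 min break → 8 h 22 min
Total: 9 h 16 min + 7 h 33 min + 6 h 52 min + 8 h 22 min = 32 h 3 min.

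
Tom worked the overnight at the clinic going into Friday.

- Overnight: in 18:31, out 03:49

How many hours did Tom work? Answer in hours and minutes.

Overnight: 18:31 → midnight = 5 h 29 min; midnight → 03:49 = 3 h 49 min; span 9 h 18 min

9 h 18 min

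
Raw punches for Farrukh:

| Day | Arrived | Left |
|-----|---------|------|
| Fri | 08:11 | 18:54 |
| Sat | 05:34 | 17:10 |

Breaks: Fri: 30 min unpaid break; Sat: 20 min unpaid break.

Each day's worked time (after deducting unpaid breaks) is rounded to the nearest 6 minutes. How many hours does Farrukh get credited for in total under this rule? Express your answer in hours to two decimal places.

21.50 hours

Fri: 08:11–18:54 = 10 h 43 min − 30 min = 10 h 13 min → rounds to 10 h 12 min
Sat: 05:34–17:10 = 11 h 36 min − 20 min = 11 h 16 min → rounds to 11 h 18 min
Total credited: 21 h 30 min.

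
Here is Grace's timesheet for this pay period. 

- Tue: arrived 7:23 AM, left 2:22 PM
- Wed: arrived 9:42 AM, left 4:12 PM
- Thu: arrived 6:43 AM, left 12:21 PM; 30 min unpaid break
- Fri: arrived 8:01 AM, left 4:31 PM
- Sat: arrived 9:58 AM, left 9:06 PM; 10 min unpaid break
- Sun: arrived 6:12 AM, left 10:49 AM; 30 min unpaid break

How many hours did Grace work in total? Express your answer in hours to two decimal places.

42.20 hours

Tue: 7:23 AM–2:22 PM = 6 h 59 min
Wed: 9:42 AM–4:12 PM = 6 h 30 min
Thu: 6:43 AM–12:21 PM = 5 h 38 min; less 30 min break → 5 h 8 min
Fri: 8:01 AM–4:31 PM = 8 h 30 min
Sat: 9:58 AM–9:06 PM = 11 h 8 min; less 10 min break → 10 h 58 min
Sun: 6:12 AM–10:49 AM = 4 h 37 min; less 30 min break → 4 h 7 min
Total: 6 h 59 min + 6 h 30 min + 5 h 8 min + 8 h 30 min + 10 h 58 min + 4 h 7 min = 42 h 12 min.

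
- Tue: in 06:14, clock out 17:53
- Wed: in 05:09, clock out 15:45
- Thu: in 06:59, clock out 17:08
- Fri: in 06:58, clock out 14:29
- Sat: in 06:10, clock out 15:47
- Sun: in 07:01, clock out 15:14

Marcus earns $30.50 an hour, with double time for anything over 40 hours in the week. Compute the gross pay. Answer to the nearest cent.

Tue: 06:14–17:53 = 11 h 39 min
Wed: 05:09–15:45 = 10 h 36 min
Thu: 06:59–17:08 = 10 h 9 min
Fri: 06:58–14:29 = 7 h 31 min
Sat: 06:10–15:47 = 9 h 37 min
Sun: 07:01–15:14 = 8 h 13 min
Total worked: 57 h 45 min = 3465 min.
Regular 40 h 0 min = 2400 min at $30.50/h; overtime 17 h 45 min = 1065 min at $61.00/h.
Pay = (2400 × $30.50 + 1065 × $61.00) ÷ 60 = $2302.75.

$2302.75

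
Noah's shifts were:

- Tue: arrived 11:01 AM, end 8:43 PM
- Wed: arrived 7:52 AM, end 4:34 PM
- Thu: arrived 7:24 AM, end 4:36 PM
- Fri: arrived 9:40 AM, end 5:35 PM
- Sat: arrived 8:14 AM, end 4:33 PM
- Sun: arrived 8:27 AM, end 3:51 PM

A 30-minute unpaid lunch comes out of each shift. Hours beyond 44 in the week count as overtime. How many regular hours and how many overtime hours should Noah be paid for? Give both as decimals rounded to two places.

Regular 44.00 hours, overtime 4.23 hours

Tue: 11:01 AM–8:43 PM = 9 h 42 min; less 30 min break → 9 h 12 min
Wed: 7:52 AM–4:34 PM = 8 h 42 min; less 30 min break → 8 h 12 min
Thu: 7:24 AM–4:36 PM = 9 h 12 min; less 30 min break → 8 h 42 min
Fri: 9:40 AM–5:35 PM = 7 h 55 min; less 30 min break → 7 h 25 min
Sat: 8:14 AM–4:33 PM = 8 h 19 min; less 30 min break → 7 h 49 min
Sun: 8:27 AM–3:51 PM = 7 h 24 min; less 30 min break → 6 h 54 min
Total worked: 48 h 14 min = 48.23 h.
Threshold 44 h → overtime 4 h 14 min, regular 44 h 0 min.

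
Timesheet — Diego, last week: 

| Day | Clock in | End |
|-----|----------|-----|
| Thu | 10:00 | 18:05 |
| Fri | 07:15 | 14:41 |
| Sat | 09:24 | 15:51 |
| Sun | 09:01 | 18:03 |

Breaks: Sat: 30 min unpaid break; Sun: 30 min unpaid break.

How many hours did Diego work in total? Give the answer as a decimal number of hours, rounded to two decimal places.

30.00 hours

Thu: 10:00–18:05 = 8 h 5 min
Fri: 07:15–14:41 = 7 h 26 min
Sat: 09:24–15:51 = 6 h 27 min; less 30 min break → 5 h 57 min
Sun: 09:01–18:03 = 9 h 2 min; less 30 min break → 8 h 32 min
Total: 8 h 5 min + 7 h 26 min + 5 h 57 min + 8 h 32 min = 30 h 0 min.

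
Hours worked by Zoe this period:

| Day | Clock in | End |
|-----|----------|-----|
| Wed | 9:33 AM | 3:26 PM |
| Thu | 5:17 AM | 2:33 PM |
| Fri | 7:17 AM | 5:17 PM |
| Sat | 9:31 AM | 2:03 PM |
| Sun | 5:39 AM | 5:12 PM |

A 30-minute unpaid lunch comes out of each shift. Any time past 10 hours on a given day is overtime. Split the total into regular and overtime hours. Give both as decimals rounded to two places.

Regular 37.68 hours, overtime 1.05 hours

Wed: 9:33 AM–3:26 PM = 5 h 53 min; less 30 min break → 5 h 23 min
Thu: 5:17 AM–2:33 PM = 9 h 16 min; less 30 min break → 8 h 46 min
Fri: 7:17 AM–5:17 PM = 10 h 0 min; less 30 min break → 9 h 30 min
Sat: 9:31 AM–2:03 PM = 4 h 32 min; less 30 min break → 4 h 2 min
Sun: 5:39 AM–5:12 PM = 11 h 33 min; less 30 min break → 11 h 3 min
Wed reg 5 h 23 min / OT 0 h 0 min; Thu reg 8 h 46 min / OT 0 h 0 min; Fri reg 9 h 30 min / OT 0 h 0 min; Sat reg 4 h 2 min / OT 0 h 0 min; Sun reg 10 h 0 min / OT 1 h 3 min.
Totals: regular 37 h 41 min, overtime 1 h 3 min.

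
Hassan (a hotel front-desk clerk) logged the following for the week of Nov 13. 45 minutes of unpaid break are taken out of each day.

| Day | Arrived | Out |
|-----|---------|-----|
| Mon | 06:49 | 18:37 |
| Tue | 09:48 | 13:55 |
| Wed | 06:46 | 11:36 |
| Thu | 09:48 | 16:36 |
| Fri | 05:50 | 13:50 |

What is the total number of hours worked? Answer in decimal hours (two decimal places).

Mon: 06:49–18:37 = 11 h 48 min; less 45 min break → 11 h 3 min
Tue: 09:48–13:55 = 4 h 7 min; less 45 min break → 3 h 22 min
Wed: 06:46–11:36 = 4 h 50 min; less 45 min break → 4 h 5 min
Thu: 09:48–16:36 = 6 h 48 min; less 45 min break → 6 h 3 min
Fri: 05:50–13:50 = 8 h 0 min; less 45 min break → 7 h 15 min
Total: 11 h 3 min + 3 h 22 min + 4 h 5 min + 6 h 3 min + 7 h 15 min = 31 h 48 min.

31.80 hours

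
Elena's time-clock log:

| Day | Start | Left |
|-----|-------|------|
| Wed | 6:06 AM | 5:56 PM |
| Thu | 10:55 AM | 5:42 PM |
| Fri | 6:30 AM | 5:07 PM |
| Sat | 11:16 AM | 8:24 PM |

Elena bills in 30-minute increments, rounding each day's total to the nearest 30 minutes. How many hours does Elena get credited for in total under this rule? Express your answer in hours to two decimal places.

38.50 hours

Wed: 6:06 AM–5:56 PM = 11 h 50 min → rounds to 12 h 0 min
Thu: 10:55 AM–5:42 PM = 6 h 47 min → rounds to 7 h 0 min
Fri: 6:30 AM–5:07 PM = 10 h 37 min → rounds to 10 h 30 min
Sat: 11:16 AM–8:24 PM = 9 h 8 min → rounds to 9 h 0 min
Total credited: 38 h 30 min.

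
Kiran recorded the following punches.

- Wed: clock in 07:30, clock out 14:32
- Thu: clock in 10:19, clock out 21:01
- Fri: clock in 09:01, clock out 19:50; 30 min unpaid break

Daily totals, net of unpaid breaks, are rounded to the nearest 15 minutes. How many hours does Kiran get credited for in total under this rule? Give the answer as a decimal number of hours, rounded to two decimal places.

Wed: 07:30–14:32 = 7 h 2 min → rounds to 7 h 0 min
Thu: 10:19–21:01 = 10 h 42 min → rounds to 10 h 45 min
Fri: 09:01–19:50 = 10 h 49 min − 30 min = 10 h 19 min → rounds to 10 h 15 min
Total credited: 28 h 0 min.

28.00 hours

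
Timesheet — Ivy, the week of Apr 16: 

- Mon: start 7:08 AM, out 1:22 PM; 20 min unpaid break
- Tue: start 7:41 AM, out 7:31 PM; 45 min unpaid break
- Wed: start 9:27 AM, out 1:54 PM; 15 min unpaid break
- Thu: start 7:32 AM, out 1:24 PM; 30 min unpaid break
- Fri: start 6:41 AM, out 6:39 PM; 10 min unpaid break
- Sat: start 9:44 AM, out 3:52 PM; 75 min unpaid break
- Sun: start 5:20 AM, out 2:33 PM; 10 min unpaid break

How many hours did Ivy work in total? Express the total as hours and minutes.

Mon: 7:08 AM–1:22 PM = 6 h 14 min; less 20 min break → 5 h 54 min
Tue: 7:41 AM–7:31 PM = 11 h 50 min; less 45 min break → 11 h 5 min
Wed: 9:27 AM–1:54 PM = 4 h 27 min; less 15 min break → 4 h 12 min
Thu: 7:32 AM–1:24 PM = 5 h 52 min; less 30 min break → 5 h 22 min
Fri: 6:41 AM–6:39 PM = 11 h 58 min; less 10 min break → 11 h 48 min
Sat: 9:44 AM–3:52 PM = 6 h 8 min; less 75 min break → 4 h 53 min
Sun: 5:20 AM–2:33 PM = 9 h 13 min; less 10 min break → 9 h 3 min
Total: 5 h 54 min + 11 h 5 min + 4 h 12 min + 5 h 22 min + 11 h 48 min + 4 h 53 min + 9 h 3 min = 52 h 17 min.

52 h 17 min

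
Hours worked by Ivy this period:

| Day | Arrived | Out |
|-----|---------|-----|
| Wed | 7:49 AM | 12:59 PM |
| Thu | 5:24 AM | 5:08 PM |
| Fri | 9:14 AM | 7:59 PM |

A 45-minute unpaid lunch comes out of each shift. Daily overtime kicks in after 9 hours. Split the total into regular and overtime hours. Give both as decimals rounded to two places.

Wed: 7:49 AM–12:59 PM = 5 h 10 min; less 45 min break → 4 h 25 min
Thu: 5:24 AM–5:08 PM = 11 h 44 min; less 45 min break → 10 h 59 min
Fri: 9:14 AM–7:59 PM = 10 h 45 min; less 45 min break → 10 h 0 min
Wed reg 4 h 25 min / OT 0 h 0 min; Thu reg 9 h 0 min / OT 1 h 59 min; Fri reg 9 h 0 min / OT 1 h 0 min.
Totals: regular 22 h 25 min, overtime 2 h 59 min.

Regular 22.42 hours, overtime 2.98 hours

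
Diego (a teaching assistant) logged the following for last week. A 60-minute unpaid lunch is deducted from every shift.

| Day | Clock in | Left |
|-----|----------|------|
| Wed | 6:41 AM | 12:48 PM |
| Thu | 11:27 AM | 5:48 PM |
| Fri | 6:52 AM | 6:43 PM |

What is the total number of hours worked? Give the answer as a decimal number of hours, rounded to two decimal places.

Wed: 6:41 AM–12:48 PM = 6 h 7 min; less 60 min break → 5 h 7 min
Thu: 11:27 AM–5:48 PM = 6 h 21 min; less 60 min break → 5 h 21 min
Fri: 6:52 AM–6:43 PM = 11 h 51 min; less 60 min break → 10 h 51 min
Total: 5 h 7 min + 5 h 21 min + 10 h 51 min = 21 h 19 min.

21.32 hours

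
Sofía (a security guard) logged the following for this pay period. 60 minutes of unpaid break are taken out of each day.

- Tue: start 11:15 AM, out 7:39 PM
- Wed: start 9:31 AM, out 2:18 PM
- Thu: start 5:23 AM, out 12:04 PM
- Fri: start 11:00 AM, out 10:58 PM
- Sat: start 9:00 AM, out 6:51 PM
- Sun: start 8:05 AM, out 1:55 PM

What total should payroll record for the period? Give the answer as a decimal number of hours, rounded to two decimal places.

Tue: 11:15 AM–7:39 PM = 8 h 24 min; less 60 min break → 7 h 24 min
Wed: 9:31 AM–2:18 PM = 4 h 47 min; less 60 min break → 3 h 47 min
Thu: 5:23 AM–12:04 PM = 6 h 41 min; less 60 min break → 5 h 41 min
Fri: 11:00 AM–10:58 PM = 11 h 58 min; less 60 min break → 10 h 58 min
Sat: 9:00 AM–6:51 PM = 9 h 51 min; less 60 min break → 8 h 51 min
Sun: 8:05 AM–1:55 PM = 5 h 50 min; less 60 min break → 4 h 50 min
Total: 7 h 24 min + 3 h 47 min + 5 h 41 min + 10 h 58 min + 8 h 51 min + 4 h 50 min = 41 h 31 min.

41.52 hours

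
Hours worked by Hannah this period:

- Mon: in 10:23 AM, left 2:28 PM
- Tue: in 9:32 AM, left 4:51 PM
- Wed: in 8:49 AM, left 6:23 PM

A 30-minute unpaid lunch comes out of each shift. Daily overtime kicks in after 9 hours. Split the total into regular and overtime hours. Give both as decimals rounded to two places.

Regular 19.40 hours, overtime 0.07 hours

Mon: 10:23 AM–2:28 PM = 4 h 5 min; less 30 min break → 3 h 35 min
Tue: 9:32 AM–4:51 PM = 7 h 19 min; less 30 min break → 6 h 49 min
Wed: 8:49 AM–6:23 PM = 9 h 34 min; less 30 min break → 9 h 4 min
Mon reg 3 h 35 min / OT 0 h 0 min; Tue reg 6 h 49 min / OT 0 h 0 min; Wed reg 9 h 0 min / OT 0 h 4 min.
Totals: regular 19 h 24 min, overtime 0 h 4 min.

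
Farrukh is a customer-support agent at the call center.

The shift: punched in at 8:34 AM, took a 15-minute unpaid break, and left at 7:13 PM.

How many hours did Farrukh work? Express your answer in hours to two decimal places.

10.40 hours

The shift: 8:34 AM–7:13 PM = 10 h 39 min; less 15 min break → 10 h 24 min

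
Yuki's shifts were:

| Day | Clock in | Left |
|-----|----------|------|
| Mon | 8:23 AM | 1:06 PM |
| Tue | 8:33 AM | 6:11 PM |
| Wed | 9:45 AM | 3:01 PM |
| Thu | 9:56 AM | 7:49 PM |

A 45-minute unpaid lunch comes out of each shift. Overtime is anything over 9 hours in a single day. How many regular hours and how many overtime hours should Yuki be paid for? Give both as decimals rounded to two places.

Regular 26.37 hours, overtime 0.13 hours

Mon: 8:23 AM–1:06 PM = 4 h 43 min; less 45 min break → 3 h 58 min
Tue: 8:33 AM–6:11 PM = 9 h 38 min; less 45 min break → 8 h 53 min
Wed: 9:45 AM–3:01 PM = 5 h 16 min; less 45 min break → 4 h 31 min
Thu: 9:56 AM–7:49 PM = 9 h 53 min; less 45 min break → 9 h 8 min
Mon reg 3 h 58 min / OT 0 h 0 min; Tue reg 8 h 53 min / OT 0 h 0 min; Wed reg 4 h 31 min / OT 0 h 0 min; Thu reg 9 h 0 min / OT 0 h 8 min.
Totals: regular 26 h 22 min, overtime 0 h 8 min.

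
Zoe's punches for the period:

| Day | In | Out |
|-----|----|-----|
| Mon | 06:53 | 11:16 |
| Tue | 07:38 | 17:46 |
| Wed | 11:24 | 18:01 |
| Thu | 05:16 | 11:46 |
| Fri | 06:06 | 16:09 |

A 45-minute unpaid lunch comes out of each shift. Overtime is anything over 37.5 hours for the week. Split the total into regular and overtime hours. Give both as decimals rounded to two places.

Regular 33.93 hours, overtime 0.00 hours

Mon: 06:53–11:16 = 4 h 23 min; less 45 min break → 3 h 38 min
Tue: 07:38–17:46 = 10 h 8 min; less 45 min break → 9 h 23 min
Wed: 11:24–18:01 = 6 h 37 min; less 45 min break → 5 h 52 min
Thu: 05:16–11:46 = 6 h 30 min; less 45 min break → 5 h 45 min
Fri: 06:06–16:09 = 10 h 3 min; less 45 min break → 9 h 18 min
Total worked: 33 h 56 min = 33.93 h.
Threshold 37.5 h → overtime 0 h 0 min, regular 33 h 56 min.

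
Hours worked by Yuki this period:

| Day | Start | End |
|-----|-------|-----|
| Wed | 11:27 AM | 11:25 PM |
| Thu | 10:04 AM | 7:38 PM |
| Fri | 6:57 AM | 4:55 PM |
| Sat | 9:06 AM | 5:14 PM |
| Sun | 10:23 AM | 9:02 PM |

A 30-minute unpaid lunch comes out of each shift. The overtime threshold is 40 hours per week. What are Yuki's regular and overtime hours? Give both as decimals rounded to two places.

Regular 40.00 hours, overtime 7.78 hours

Wed: 11:27 AM–11:25 PM = 11 h 58 min; less 30 min break → 11 h 28 min
Thu: 10:04 AM–7:38 PM = 9 h 34 min; less 30 min break → 9 h 4 min
Fri: 6:57 AM–4:55 PM = 9 h 58 min; less 30 min break → 9 h 28 min
Sat: 9:06 AM–5:14 PM = 8 h 8 min; less 30 min break → 7 h 38 min
Sun: 10:23 AM–9:02 PM = 10 h 39 min; less 30 min break → 10 h 9 min
Total worked: 47 h 47 min = 47.78 h.
Threshold 40 h → overtime 7 h 47 min, regular 40 h 0 min.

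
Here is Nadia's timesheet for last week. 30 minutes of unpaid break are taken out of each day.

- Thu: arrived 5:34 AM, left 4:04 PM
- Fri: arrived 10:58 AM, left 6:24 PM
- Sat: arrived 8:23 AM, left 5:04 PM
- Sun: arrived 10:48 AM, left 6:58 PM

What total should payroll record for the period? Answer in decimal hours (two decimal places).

Thu: 5:34 AM–4:04 PM = 10 h 30 min; less 30 min break → 10 h 0 min
Fri: 10:58 AM–6:24 PM = 7 h 26 min; less 30 min break → 6 h 56 min
Sat: 8:23 AM–5:04 PM = 8 h 41 min; less 30 min break → 8 h 11 min
Sun: 10:48 AM–6:58 PM = 8 h 10 min; less 30 min break → 7 h 40 min
Total: 10 h 0 min + 6 h 56 min + 8 h 11 min + 7 h 40 min = 32 h 47 min.

32.78 hours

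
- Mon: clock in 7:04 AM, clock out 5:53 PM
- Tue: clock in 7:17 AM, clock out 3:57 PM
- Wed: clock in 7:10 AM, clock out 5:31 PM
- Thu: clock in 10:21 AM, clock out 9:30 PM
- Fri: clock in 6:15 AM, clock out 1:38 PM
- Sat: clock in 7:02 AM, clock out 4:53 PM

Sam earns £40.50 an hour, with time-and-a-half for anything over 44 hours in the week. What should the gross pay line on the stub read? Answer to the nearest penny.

£2645.66

Mon: 7:04 AM–5:53 PM = 10 h 49 min
Tue: 7:17 AM–3:57 PM = 8 h 40 min
Wed: 7:10 AM–5:31 PM = 10 h 21 min
Thu: 10:21 AM–9:30 PM = 11 h 9 min
Fri: 6:15 AM–1:38 PM = 7 h 23 min
Sat: 7:02 AM–4:53 PM = 9 h 51 min
Total worked: 58 h 13 min = 3493 min.
Regular 44 h 0 min = 2640 min at £40.50/h; overtime 14 h 13 min = 853 min at £60.75/h.
Pay = (2640 × £40.50 + 853 × £60.75) ÷ 60 = £2645.66.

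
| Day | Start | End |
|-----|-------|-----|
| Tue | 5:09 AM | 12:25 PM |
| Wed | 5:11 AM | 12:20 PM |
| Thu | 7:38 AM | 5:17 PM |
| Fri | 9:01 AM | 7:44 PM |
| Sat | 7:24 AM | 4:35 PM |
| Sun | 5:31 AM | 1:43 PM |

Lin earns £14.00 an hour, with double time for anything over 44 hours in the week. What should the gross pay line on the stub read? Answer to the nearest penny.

Tue: 5:09 AM–12:25 PM = 7 h 16 min
Wed: 5:11 AM–12:20 PM = 7 h 9 min
Thu: 7:38 AM–5:17 PM = 9 h 39 min
Fri: 9:01 AM–7:44 PM = 10 h 43 min
Sat: 7:24 AM–4:35 PM = 9 h 11 min
Sun: 5:31 AM–1:43 PM = 8 h 12 min
Total worked: 52 h 10 min = 3130 min.
Regular 44 h 0 min = 2640 min at £14.00/h; overtime 8 h 10 min = 490 min at £28.00/h.
Pay = (2640 × £14.00 + 490 × £28.00) ÷ 60 = £844.67.

£844.67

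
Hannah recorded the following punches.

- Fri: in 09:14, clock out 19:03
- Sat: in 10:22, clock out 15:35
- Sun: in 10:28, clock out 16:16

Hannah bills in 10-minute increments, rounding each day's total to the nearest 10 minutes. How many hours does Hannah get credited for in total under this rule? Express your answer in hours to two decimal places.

20.83 hours

Fri: 09:14–19:03 = 9 h 49 min → rounds to 9 h 50 min
Sat: 10:22–15:35 = 5 h 13 min → rounds to 5 h 10 min
Sun: 10:28–16:16 = 5 h 48 min → rounds to 5 h 50 min
Total credited: 20 h 50 min.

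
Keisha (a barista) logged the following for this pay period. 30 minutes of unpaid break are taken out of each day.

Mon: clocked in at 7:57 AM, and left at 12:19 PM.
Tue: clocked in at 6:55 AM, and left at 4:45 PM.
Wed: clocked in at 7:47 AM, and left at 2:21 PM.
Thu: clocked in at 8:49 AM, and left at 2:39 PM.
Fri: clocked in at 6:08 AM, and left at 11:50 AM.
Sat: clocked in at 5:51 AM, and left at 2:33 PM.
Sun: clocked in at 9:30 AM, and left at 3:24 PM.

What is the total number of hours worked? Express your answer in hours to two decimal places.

Mon: 7:57 AM–12:19 PM = 4 h 22 min; less 30 min break → 3 h 52 min
Tue: 6:55 AM–4:45 PM = 9 h 50 min; less 30 min break → 9 h 20 min
Wed: 7:47 AM–2:21 PM = 6 h 34 min; less 30 min break → 6 h 4 min
Thu: 8:49 AM–2:39 PM = 5 h 50 min; less 30 min break → 5 h 20 min
Fri: 6:08 AM–11:50 AM = 5 h 42 min; less 30 min break → 5 h 12 min
Sat: 5:51 AM–2:33 PM = 8 h 42 min; less 30 min break → 8 h 12 min
Sun: 9:30 AM–3:24 PM = 5 h 54 min; less 30 min break → 5 h 24 min
Total: 3 h 52 min + 9 h 20 min + 6 h 4 min + 5 h 20 min + 5 h 12 min + 8 h 12 min + 5 h 24 min = 43 h 24 min.

43.40 hours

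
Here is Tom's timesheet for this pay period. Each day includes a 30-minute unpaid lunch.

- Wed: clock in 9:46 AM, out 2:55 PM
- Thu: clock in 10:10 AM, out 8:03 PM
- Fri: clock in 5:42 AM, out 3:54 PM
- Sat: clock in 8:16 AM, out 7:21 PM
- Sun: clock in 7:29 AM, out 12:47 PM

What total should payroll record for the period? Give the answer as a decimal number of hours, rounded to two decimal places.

39.12 hours

Wed: 9:46 AM–2:55 PM = 5 h 9 min; less 30 min break → 4 h 39 min
Thu: 10:10 AM–8:03 PM = 9 h 53 min; less 30 min break → 9 h 23 min
Fri: 5:42 AM–3:54 PM = 10 h 12 min; less 30 min break → 9 h 42 min
Sat: 8:16 AM–7:21 PM = 11 h 5 min; less 30 min break → 10 h 35 min
Sun: 7:29 AM–12:47 PM = 5 h 18 min; less 30 min break → 4 h 48 min
Total: 4 h 39 min + 9 h 23 min + 9 h 42 min + 10 h 35 min + 4 h 48 min = 39 h 7 min.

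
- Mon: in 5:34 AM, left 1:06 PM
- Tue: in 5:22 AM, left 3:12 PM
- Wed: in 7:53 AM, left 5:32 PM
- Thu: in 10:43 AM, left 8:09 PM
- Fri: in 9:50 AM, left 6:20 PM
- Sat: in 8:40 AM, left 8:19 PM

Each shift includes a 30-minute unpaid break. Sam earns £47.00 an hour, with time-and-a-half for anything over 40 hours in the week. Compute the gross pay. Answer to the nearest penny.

Mon: 5:34 AM–1:06 PM = 7 h 32 min; less 30 min break → 7 h 2 min
Tue: 5:22 AM–3:12 PM = 9 h 50 min; less 30 min break → 9 h 20 min
Wed: 7:53 AM–5:32 PM = 9 h 39 min; less 30 min break → 9 h 9 min
Thu: 10:43 AM–8:09 PM = 9 h 26 min; less 30 min break → 8 h 56 min
Fri: 9:50 AM–6:20 PM = 8 h 30 min; less 30 min break → 8 h 0 min
Sat: 8:40 AM–8:19 PM = 11 h 39 min; less 30 min break → 11 h 9 min
Total worked: 53 h 36 min = 3216 min.
Regular 40 h 0 min = 2400 min at £47.00/h; overtime 13 h 36 min = 816 min at £70.50/h.
Pay = (2400 × £47.00 + 816 × £70.50) ÷ 60 = £2838.80.

£2838.80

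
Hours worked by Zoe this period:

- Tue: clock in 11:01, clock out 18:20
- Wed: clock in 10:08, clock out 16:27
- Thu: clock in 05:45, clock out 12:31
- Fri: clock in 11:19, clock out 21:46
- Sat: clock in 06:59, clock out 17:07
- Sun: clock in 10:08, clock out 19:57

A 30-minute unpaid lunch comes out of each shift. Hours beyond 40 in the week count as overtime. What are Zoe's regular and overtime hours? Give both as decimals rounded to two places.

Regular 40.00 hours, overtime 7.80 hours

Tue: 11:01–18:20 = 7 h 19 min; less 30 min break → 6 h 49 min
Wed: 10:08–16:27 = 6 h 19 min; less 30 min break → 5 h 49 min
Thu: 05:45–12:31 = 6 h 46 min; less 30 min break → 6 h 16 min
Fri: 11:19–21:46 = 10 h 27 min; less 30 min break → 9 h 57 min
Sat: 06:59–17:07 = 10 h 8 min; less 30 min break → 9 h 38 min
Sun: 10:08–19:57 = 9 h 49 min; less 30 min break → 9 h 19 min
Total worked: 47 h 48 min = 47.80 h.
Threshold 40 h → overtime 7 h 48 min, regular 40 h 0 min.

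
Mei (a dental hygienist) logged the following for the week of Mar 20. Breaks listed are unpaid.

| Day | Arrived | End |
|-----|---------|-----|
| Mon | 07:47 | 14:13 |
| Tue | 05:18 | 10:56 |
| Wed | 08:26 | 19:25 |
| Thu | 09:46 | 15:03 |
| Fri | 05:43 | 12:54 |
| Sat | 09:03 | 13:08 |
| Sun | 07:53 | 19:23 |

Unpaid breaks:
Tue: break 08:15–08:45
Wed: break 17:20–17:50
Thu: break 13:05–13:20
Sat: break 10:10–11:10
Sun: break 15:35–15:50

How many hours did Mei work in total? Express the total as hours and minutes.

48 h 36 min

Mon: 07:47–14:13 = 6 h 26 min
Tue: 05:18–10:56 = 5 h 38 min; less 30 min break → 5 h 8 min
Wed: 08:26–19:25 = 10 h 59 min; less 30 min break → 10 h 29 min
Thu: 09:46–15:03 = 5 h 17 min; less 15 min break → 5 h 2 min
Fri: 05:43–12:54 = 7 h 11 min
Sat: 09:03–13:08 = 4 h 5 min; less 60 min break → 3 h 5 min
Sun: 07:53–19:23 = 11 h 30 min; less 15 min break → 11 h 15 min
Total: 6 h 26 min + 5 h 8 min + 10 h 29 min + 5 h 2 min + 7 h 11 min + 3 h 5 min + 11 h 15 min = 48 h 36 min.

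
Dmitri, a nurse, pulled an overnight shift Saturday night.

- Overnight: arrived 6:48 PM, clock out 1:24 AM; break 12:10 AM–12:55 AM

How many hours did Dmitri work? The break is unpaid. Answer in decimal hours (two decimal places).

5.85 hours

Overnight: 6:48 PM → midnight = 5 h 12 min; midnight → 1:24 AM = 1 h 24 min; span 6 h 36 min; less 45 min break → 5 h 51 min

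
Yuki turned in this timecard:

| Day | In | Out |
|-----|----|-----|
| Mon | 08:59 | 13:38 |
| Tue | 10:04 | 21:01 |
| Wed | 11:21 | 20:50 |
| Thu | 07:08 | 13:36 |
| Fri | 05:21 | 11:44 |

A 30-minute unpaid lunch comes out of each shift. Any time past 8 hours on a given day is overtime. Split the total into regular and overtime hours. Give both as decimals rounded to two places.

Mon: 08:59–13:38 = 4 h 39 min; less 30 min break → 4 h 9 min
Tue: 10:04–21:01 = 10 h 57 min; less 30 min break → 10 h 27 min
Wed: 11:21–20:50 = 9 h 29 min; less 30 min break → 8 h 59 min
Thu: 07:08–13:36 = 6 h 28 min; less 30 min break → 5 h 58 min
Fri: 05:21–11:44 = 6 h 23 min; less 30 min break → 5 h 53 min
Mon reg 4 h 9 min / OT 0 h 0 min; Tue reg 8 h 0 min / OT 2 h 27 min; Wed reg 8 h 0 min / OT 0 h 59 min; Thu reg 5 h 58 min / OT 0 h 0 min; Fri reg 5 h 53 min / OT 0 h 0 min.
Totals: regular 32 h 0 min, overtime 3 h 26 min.

Regular 32.00 hours, overtime 3.43 hours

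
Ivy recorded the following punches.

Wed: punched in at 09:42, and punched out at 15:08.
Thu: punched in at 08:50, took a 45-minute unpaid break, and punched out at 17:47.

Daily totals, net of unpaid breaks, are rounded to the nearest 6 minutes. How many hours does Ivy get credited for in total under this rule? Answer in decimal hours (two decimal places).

13.60 hours

Wed: 09:42–15:08 = 5 h 26 min → rounds to 5 h 24 min
Thu: 08:50–17:47 = 8 h 57 min − 45 min = 8 h 12 min → rounds to 8 h 12 min
Total credited: 13 h 36 min.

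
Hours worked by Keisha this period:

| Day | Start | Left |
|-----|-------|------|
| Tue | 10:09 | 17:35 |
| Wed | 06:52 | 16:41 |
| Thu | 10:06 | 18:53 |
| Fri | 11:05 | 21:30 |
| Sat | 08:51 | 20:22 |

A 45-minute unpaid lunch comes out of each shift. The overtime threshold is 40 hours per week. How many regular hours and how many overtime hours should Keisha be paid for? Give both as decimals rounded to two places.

Regular 40.00 hours, overtime 4.22 hours

Tue: 10:09–17:35 = 7 h 26 min; less 45 min break → 6 h 41 min
Wed: 06:52–16:41 = 9 h 49 min; less 45 min break → 9 h 4 min
Thu: 10:06–18:53 = 8 h 47 min; less 45 min break → 8 h 2 min
Fri: 11:05–21:30 = 10 h 25 min; less 45 min break → 9 h 40 min
Sat: 08:51–20:22 = 11 h 31 min; less 45 min break → 10 h 46 min
Total worked: 44 h 13 min = 44.22 h.
Threshold 40 h → overtime 4 h 13 min, regular 40 h 0 min.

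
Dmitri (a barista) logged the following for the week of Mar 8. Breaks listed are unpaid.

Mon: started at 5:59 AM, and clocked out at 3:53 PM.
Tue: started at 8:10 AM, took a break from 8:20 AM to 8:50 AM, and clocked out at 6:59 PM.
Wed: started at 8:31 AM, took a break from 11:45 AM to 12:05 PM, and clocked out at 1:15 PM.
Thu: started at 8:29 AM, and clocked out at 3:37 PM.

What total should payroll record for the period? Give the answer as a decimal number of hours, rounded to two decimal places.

31.75 hours

Mon: 5:59 AM–3:53 PM = 9 h 54 min
Tue: 8:10 AM–6:59 PM = 10 h 49 min; less 30 min break → 10 h 19 min
Wed: 8:31 AM–1:15 PM = 4 h 44 min; less 20 min break → 4 h 24 min
Thu: 8:29 AM–3:37 PM = 7 h 8 min
Total: 9 h 54 min + 10 h 19 min + 4 h 24 min + 7 h 8 min = 31 h 45 min.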